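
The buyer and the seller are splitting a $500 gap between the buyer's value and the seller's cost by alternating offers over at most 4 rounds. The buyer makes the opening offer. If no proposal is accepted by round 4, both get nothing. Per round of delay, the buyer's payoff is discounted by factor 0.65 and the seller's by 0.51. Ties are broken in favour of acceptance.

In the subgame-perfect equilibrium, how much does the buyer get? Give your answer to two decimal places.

326.22

Round 4 (the seller proposes): rejection yields 0 for the buyer; the seller offers 0 and keeps 500.
Round 3 (the buyer proposes): the seller can get 500 next round, worth 0.51 × 500 = 255 now, so the buyer offers 255, keeping 245.
Round 2 (the seller proposes): the buyer can get 245 next round, worth 0.65 × 245 = 159.25 now; the seller offers that and keeps 340.75.
Round 1 (the buyer proposes): the seller can get 340.75 next round, worth 0.51 × 340.75 = 173.7825 now. The buyer offers 173.7825 and keeps 500 − 173.7825 = 326.2175.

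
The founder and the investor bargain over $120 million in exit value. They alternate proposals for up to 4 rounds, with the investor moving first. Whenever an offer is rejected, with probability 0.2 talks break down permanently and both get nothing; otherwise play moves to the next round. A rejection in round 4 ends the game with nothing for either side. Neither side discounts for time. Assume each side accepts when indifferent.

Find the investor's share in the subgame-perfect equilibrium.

By backward induction:
Round 4 (the founder proposes): the investor will accept anything ≥ 0, so the founder offers 0 and keeps 120.
Round 3 (the investor proposes): rejecting gives the founder an expected 0.8 × 120 = 96; the investor offers that and keeps 24.
Round 2 (the founder proposes): rejecting gives the investor an expected 0.8 × 24 = 19.2. The founder offers 19.2 and keeps 120 − 19.2 = 100.8.
Round 1 (the investor proposes): rejecting gives the founder an expected 0.8 × 100.8 = 80.64, so the investor offers 80.64, keeping 39.36.

39.36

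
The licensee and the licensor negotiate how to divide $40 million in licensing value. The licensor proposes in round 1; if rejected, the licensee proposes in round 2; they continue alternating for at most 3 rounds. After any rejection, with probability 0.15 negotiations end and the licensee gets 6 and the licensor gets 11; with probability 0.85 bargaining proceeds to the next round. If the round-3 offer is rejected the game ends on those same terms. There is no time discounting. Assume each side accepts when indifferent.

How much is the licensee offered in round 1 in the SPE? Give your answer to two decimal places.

8.93

By backward induction:
Round 3 (the licensor proposes): the licensee gets 6 if talks fail, so the licensor offers 6 and keeps 34.
Round 2 (the licensee proposes): rejecting gives the licensor an expected 0.85 × 34 + 0.15 × 11 = 30.55, so the licensee offers 30.55, keeping 9.45.
Round 1 (the licensor proposes): rejecting gives the licensee an expected 0.85 × 9.45 + 0.15 × 6 = 8.9325; the licensor offers that and keeps 31.0675.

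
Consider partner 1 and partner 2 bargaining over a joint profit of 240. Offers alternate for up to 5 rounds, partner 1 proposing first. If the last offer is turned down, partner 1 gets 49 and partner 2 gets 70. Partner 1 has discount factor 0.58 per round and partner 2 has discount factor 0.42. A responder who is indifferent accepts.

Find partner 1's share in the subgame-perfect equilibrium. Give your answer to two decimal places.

By backward induction:
Round 5 (partner 1 proposes): partner 2 gets 70 if talks fail, so partner 1 offers 70 and keeps 170.
Round 4 (partner 2 proposes): partner 1 can get 170 next round, worth 0.58 × 170 = 98.6 now, so partner 2 offers 98.6, keeping 141.4.
Round 3 (partner 1 proposes): partner 2 can get 141.4 next round, worth 0.42 × 141.4 = 59.388 now; partner 1 offers that and keeps 180.612.
Round 2 (partner 2 proposes): partner 1 can get 180.612 next round, worth 0.58 × 180.612 = 104.75496 now; partner 2 offers that and keeps 135.24504.
Round 1 (partner 1 proposes): partner 2 can get 135.24504 next round, worth 0.42 × 135.24504 = 56.8029168 now; partner 1 offers that and keeps 183.1970832.

183.20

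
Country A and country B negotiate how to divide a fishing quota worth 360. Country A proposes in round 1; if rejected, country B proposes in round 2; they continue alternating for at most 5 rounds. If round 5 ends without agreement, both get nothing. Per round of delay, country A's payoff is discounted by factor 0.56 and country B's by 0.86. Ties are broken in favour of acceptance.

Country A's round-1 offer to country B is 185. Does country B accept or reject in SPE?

Reject

Work out country B's continuation value if the offer is rejected.
Round 5 (country A proposes): country B will accept anything ≥ 0, so country A offers 0 and keeps 360.
Round 4 (country B proposes): country A can get 360 next round, worth 0.56 × 360 = 201.6 now. Country B offers 201.6 and keeps 360 − 201.6 = 158.4.
Round 3 (country A proposes): country B can get 158.4 next round, worth 0.86 × 158.4 = 136.224 now, so country A offers 136.224, keeping 223.776.
Round 2 (country B proposes): country A can get 223.776 next round, worth 0.56 × 223.776 = 125.31456 now. Country B offers 125.31456 and keeps 360 − 125.31456 = 234.68544.
So by rejecting in round 1, country B gets 234.68544 next round, worth 0.86 × 234.68544 = 201.8294784 now.
Offer 185 < 201.8294784, so country B rejects.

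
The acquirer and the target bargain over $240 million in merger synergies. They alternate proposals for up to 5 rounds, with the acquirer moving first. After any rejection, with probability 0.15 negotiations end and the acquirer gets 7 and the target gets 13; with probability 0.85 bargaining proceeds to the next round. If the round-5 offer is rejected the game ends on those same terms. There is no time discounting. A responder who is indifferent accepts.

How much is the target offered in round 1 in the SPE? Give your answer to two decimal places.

61.32

Round 5 (the acquirer proposes): the target gets 13 if talks fail, so the acquirer offers 13 and keeps 227.
Round 4 (the target proposes): rejecting gives the acquirer an expected 0.85 × 227 + 0.15 × 7 = 194; the target offers that and keeps 46.
Round 3 (the acquirer proposes): rejecting gives the target an expected 0.85 × 46 + 0.15 × 13 = 41.05; the acquirer offers that and keeps 198.95.
Round 2 (the target proposes): rejecting gives the acquirer an expected 0.85 × 198.95 + 0.15 × 7 = 170.1575; the target offers that and keeps 69.8425.
Round 1 (the acquirer proposes): rejecting gives the target an expected 0.85 × 69.8425 + 0.15 × 13 = 61.316125, so the acquirer offers 61.316125, keeping 178.683875.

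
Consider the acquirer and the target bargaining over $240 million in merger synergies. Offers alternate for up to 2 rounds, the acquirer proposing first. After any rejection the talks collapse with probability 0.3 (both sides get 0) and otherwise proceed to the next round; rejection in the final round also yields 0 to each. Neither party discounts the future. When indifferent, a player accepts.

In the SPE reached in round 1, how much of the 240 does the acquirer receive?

72

Round 2 (the target proposes): the acquirer will accept anything ≥ 0, so the target offers 0 and keeps 240.
Round 1 (the acquirer proposes): rejecting gives the target an expected 0.7 × 240 = 168. The acquirer offers 168 and keeps 240 − 168 = 72.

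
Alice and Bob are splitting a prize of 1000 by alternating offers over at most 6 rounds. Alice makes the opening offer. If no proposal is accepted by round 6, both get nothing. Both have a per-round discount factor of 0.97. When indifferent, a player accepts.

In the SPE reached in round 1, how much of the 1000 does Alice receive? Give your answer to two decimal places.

Work backward from the last round.
Round 6 (Bob proposes): Alice will accept anything ≥ 0, so Bob offers 0 and keeps 1000.
Round 5 (Alice proposes): Bob can get 1000 next round, worth 0.97 × 1000 = 970 now. Alice offers 970 and keeps 1000 − 970 = 30.
Round 4 (Bob proposes): Alice can get 30 next round, worth 0.97 × 30 = 29.1 now, so Bob offers 29.1, keeping 970.9.
Round 3 (Alice proposes): Bob can get 970.9 next round, worth 0.97 × 970.9 = 941.773 now; Alice offers that and keeps 58.227.
Round 2 (Bob proposes): Alice can get 58.227 next round, worth 0.97 × 58.227 = 56.48019 now, so Bob offers 56.48019, keeping 943.51981.
Round 1 (Alice proposes): Bob can get 943.51981 next round, worth 0.97 × 943.51981 = 915.2142157 now, so Alice offers 915.2142157, keeping 84.7857843.

84.79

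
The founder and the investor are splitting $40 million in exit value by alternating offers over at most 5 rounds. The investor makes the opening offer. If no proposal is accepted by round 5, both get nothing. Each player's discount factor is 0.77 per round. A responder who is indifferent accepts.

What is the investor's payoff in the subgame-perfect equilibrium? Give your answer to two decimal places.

Solve by backward induction from round 5.
Round 5 (the investor proposes): rejection yields 0 for the founder; the investor offers 0 and keeps 40.
Round 4 (the founder proposes): the investor can get 40 next round, worth 0.77 × 40 = 30.8 now, so the founder offers 30.8, keeping 9.2.
Round 3 (the investor proposes): the founder can get 9.2 next round, worth 0.77 × 9.2 = 7.084 now, so the investor offers 7.084, keeping 32.916.
Round 2 (the founder proposes): the investor can get 32.916 next round, worth 0.77 × 32.916 = 25.34532 now; the founder offers that and keeps 14.65468.
Round 1 (the investor proposes): the founder can get 14.65468 next round, worth 0.77 × 14.65468 = 11.2841036 now. The investor offers 11.2841036 and keeps 40 − 11.2841036 = 28.7158964.

28.72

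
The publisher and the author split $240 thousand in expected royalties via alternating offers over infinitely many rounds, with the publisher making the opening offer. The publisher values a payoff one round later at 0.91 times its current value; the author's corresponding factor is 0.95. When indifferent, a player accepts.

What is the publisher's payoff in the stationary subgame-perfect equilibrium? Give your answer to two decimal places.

88.56

Let x be the publisher's share when the publisher proposes and y be the author's share when the author proposes.
The author accepts iff offered ≥ 0.95·y, so x = 240 − 0.95y. Symmetrically y = 240 − 0.91x.
Substituting: x = 240 − 0.95(240 − 0.91x), giving x(1 − 0.91·0.95) = 240(1 − 0.95).
So x = 240 × 0.05 / 0.1355 ≈ 88.5609, and the author receives 240 − x ≈ 151.4391.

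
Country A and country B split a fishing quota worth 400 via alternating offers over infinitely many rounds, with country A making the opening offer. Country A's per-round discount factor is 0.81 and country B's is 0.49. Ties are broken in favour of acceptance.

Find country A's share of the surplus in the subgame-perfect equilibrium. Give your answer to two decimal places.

338.25

In a stationary SPE each proposer offers the other exactly their discounted continuation value.
If country A keeps x when proposing and country B keeps y when proposing, then x = 400 − 0.49y and y = 400 − 0.81x.
Solving: x = 400(1 − 0.49) / (1 − 0.81·0.49) = 204 / 0.6031 ≈ 338.2524.
Country B gets 400 − 338.2524 ≈ 61.7476.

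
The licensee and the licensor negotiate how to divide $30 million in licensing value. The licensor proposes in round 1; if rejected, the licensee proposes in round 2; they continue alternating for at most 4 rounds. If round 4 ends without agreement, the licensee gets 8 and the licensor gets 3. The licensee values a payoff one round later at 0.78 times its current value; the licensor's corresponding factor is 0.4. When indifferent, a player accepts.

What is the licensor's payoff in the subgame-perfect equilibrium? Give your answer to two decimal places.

9.39

Round 4 (the licensee proposes): the licensor gets 3 if talks fail, so the licensee offers 3 and keeps 27.
Round 3 (the licensor proposes): the licensee can get 27 next round, worth 0.78 × 27 = 21.06 now, so the licensor offers 21.06, keeping 8.94.
Round 2 (the licensee proposes): the licensor can get 8.94 next round, worth 0.4 × 8.94 = 3.576 now, so the licensee offers 3.576, keeping 26.424.
Round 1 (the licensor proposes): the licensee can get 26.424 next round, worth 0.78 × 26.424 = 20.61072 now. The licensor offers 20.61072 and keeps 30 − 20.61072 = 9.38928.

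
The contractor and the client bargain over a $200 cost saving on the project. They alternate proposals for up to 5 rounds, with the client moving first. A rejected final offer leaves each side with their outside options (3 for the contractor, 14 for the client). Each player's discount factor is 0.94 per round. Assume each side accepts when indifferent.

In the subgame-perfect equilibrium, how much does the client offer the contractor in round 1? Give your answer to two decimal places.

Round 5 (the client proposes): the contractor gets 3 if talks fail, so the client offers 3 and keeps 197.
Round 4 (the contractor proposes): the client can get 197 next round, worth 0.94 × 197 = 185.18 now, so the contractor offers 185.18, keeping 14.82.
Round 3 (the client proposes): the contractor can get 14.82 next round, worth 0.94 × 14.82 = 13.9308 now. The client offers 13.9308 and keeps 200 − 13.9308 = 186.0692.
Round 2 (the contractor proposes): the client can get 186.0692 next round, worth 0.94 × 186.0692 = 174.905048 now; the contractor offers that and keeps 25.094952.
Round 1 (the client proposes): the contractor can get 25.094952 next round, worth 0.94 × 25.094952 = 23.58925488 now. The client offers 23.58925488 and keeps 200 − 23.58925488 = 176.41074512.

23.59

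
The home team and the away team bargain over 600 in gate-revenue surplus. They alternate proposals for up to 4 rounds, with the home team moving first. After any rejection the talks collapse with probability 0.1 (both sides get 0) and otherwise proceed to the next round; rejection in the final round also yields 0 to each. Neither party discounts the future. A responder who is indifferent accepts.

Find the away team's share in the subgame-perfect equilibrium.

491.4

By backward induction:
Round 4 (the away team proposes): the home team will accept anything ≥ 0, so the away team offers 0 and keeps 600.
Round 3 (the home team proposes): rejecting gives the away team an expected 0.9 × 600 = 540. The home team offers 540 and keeps 600 − 540 = 60.
Round 2 (the away team proposes): rejecting gives the home team an expected 0.9 × 60 = 54, so the away team offers 54, keeping 546.
Round 1 (the home team proposes): rejecting gives the away team an expected 0.9 × 546 = 491.4. The home team offers 491.4 and keeps 600 − 491.4 = 108.6.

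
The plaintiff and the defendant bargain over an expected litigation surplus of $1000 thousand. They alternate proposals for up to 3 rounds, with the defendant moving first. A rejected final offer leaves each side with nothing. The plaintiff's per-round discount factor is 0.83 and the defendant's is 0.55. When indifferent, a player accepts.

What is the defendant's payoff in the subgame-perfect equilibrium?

Round 3 (the defendant proposes): the plaintiff will accept anything ≥ 0, so the defendant offers 0 and keeps 1000.
Round 2 (the plaintiff proposes): the defendant can get 1000 next round, worth 0.55 × 1000 = 550 now, so the plaintiff offers 550, keeping 450.
Round 1 (the defendant proposes): the plaintiff can get 450 next round, worth 0.83 × 450 = 373.5 now, so the defendant offers 373.5, keeping 626.5.

626.5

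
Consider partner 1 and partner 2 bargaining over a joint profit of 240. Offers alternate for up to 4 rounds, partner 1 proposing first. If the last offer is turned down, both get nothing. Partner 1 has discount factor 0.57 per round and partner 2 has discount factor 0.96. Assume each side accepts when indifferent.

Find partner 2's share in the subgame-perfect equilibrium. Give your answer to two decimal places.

Round 4 (partner 2 proposes): partner 1 will accept anything ≥ 0, so partner 2 offers 0 and keeps 240.
Round 3 (partner 1 proposes): partner 2 can get 240 next round, worth 0.96 × 240 = 230.4 now. Partner 1 offers 230.4 and keeps 240 − 230.4 = 9.6.
Round 2 (partner 2 proposes): partner 1 can get 9.6 next round, worth 0.57 × 9.6 = 5.472 now, so partner 2 offers 5.472, keeping 234.528.
Round 1 (partner 1 proposes): partner 2 can get 234.528 next round, worth 0.96 × 234.528 = 225.14688 now, so partner 1 offers 225.14688, keeping 14.85312.

225.15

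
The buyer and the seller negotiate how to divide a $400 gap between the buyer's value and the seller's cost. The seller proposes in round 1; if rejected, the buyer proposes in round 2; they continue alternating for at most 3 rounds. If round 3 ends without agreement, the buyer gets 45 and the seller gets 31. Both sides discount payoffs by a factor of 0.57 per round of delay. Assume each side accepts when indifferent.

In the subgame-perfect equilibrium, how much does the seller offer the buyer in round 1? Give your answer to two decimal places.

112.66

Round 3 (the seller proposes): the buyer gets 45 if talks fail, so the seller offers 45 and keeps 355.
Round 2 (the buyer proposes): the seller can get 355 next round, worth 0.57 × 355 = 202.35 now; the buyer offers that and keeps 197.65.
Round 1 (the seller proposes): the buyer can get 197.65 next round, worth 0.57 × 197.65 = 112.6605 now. The seller offers 112.6605 and keeps 400 − 112.6605 = 287.3395.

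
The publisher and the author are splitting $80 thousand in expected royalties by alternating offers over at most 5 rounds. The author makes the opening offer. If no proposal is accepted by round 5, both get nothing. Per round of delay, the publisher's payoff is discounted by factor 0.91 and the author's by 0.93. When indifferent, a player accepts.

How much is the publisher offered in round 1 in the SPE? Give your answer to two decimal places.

9.41

Round 5 (the author proposes): the publisher will accept anything ≥ 0, so the author offers 0 and keeps 80.
Round 4 (the publisher proposes): the author can get 80 next round, worth 0.93 × 80 = 74.4 now, so the publisher offers 74.4, keeping 5.6.
Round 3 (the author proposes): the publisher can get 5.6 next round, worth 0.91 × 5.6 = 5.096 now. The author offers 5.096 and keeps 80 − 5.096 = 74.904.
Round 2 (the publisher proposes): the author can get 74.904 next round, worth 0.93 × 74.904 = 69.66072 now; the publisher offers that and keeps 10.33928.
Round 1 (the author proposes): the publisher can get 10.33928 next round, worth 0.91 × 10.33928 = 9.4087448 now. The author offers 9.4087448 and keeps 80 − 9.4087448 = 70.5912552.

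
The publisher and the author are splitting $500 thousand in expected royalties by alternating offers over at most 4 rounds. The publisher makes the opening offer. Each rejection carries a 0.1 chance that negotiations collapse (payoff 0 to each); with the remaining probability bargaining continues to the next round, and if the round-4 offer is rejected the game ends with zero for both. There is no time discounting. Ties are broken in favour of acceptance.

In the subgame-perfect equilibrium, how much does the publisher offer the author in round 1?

409.5

Round 4 (the author proposes): rejection yields 0 for the publisher; the author offers 0 and keeps 500.
Round 3 (the publisher proposes): rejecting gives the author an expected 0.9 × 500 = 450, so the publisher offers 450, keeping 50.
Round 2 (the author proposes): rejecting gives the publisher an expected 0.9 × 50 = 45. The author offers 45 and keeps 500 − 45 = 455.
Round 1 (the publisher proposes): rejecting gives the author an expected 0.9 × 455 = 409.5, so the publisher offers 409.5, keeping 90.5.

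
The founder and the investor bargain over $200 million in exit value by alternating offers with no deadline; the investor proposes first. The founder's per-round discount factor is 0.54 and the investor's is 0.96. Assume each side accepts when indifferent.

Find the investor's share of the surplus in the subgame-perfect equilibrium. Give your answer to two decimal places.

191.03

Let x be the investor's share when the investor proposes and y be the founder's share when the founder proposes.
The founder accepts iff offered ≥ 0.54·y, so x = 200 − 0.54y. Symmetrically y = 200 − 0.96x.
Substituting: x = 200 − 0.54(200 − 0.96x), giving x(1 − 0.96·0.54) = 200(1 − 0.54).
So x = 200 × 0.46 / 0.4816 ≈ 191.0299, and the founder receives 200 − x ≈ 8.9701.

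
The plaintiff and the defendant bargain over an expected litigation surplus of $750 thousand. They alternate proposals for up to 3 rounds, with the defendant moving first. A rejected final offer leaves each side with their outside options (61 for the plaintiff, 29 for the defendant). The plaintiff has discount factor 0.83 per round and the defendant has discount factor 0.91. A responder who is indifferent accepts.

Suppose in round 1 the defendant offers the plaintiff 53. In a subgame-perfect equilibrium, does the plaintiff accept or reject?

Round 3 (the defendant proposes): the plaintiff gets 61 if talks fail, so the defendant offers 61 and keeps 689.
Round 2 (the plaintiff proposes): the defendant can get 689 next round, worth 0.91 × 689 = 626.99 now, so the plaintiff offers 626.99, keeping 123.01.
So by rejecting in round 1, the plaintiff gets 123.01 next round, worth 0.83 × 123.01 = 102.0983 now.
Offer 53 < 102.0983, so the plaintiff rejects.

Reject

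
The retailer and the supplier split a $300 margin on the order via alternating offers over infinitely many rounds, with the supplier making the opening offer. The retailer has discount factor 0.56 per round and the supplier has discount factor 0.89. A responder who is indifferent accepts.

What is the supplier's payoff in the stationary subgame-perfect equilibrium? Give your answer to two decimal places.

263.16

In a stationary SPE each proposer offers the other exactly their discounted continuation value.
If the supplier keeps x when proposing and the retailer keeps y when proposing, then x = 300 − 0.56y and y = 300 − 0.89x.
Solving: x = 300(1 − 0.56) / (1 − 0.89·0.56) = 132 / 0.5016 ≈ 263.1579.
The retailer gets 300 − 263.1579 ≈ 36.8421.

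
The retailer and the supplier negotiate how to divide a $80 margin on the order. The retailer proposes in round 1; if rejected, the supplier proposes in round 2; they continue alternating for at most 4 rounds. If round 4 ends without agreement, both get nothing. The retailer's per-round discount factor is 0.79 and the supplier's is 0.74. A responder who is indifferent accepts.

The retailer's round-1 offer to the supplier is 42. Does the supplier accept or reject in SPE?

Reject

Round 4 (the supplier proposes): rejection yields 0 for the retailer; the supplier offers 0 and keeps 80.
Round 3 (the retailer proposes): the supplier can get 80 next round, worth 0.74 × 80 = 59.2 now. The retailer offers 59.2 and keeps 80 − 59.2 = 20.8.
Round 2 (the supplier proposes): the retailer can get 20.8 next round, worth 0.79 × 20.8 = 16.432 now. The supplier offers 16.432 and keeps 80 − 16.432 = 63.568.
So by rejecting in round 1, the supplier gets 63.568 next round, worth 0.74 × 63.568 = 47.04032 now.
Offer 42 < 47.04032, so the supplier rejects.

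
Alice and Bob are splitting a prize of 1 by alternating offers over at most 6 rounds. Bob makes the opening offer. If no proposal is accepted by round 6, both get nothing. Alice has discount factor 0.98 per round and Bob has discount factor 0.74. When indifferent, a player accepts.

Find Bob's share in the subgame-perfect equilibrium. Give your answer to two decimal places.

0.05

Round 6 (Alice proposes): rejection yields 0 for Bob; Alice offers 0 and keeps 1.
Round 5 (Bob proposes): Alice can get 1 next round, worth 0.98 × 1 = 0.98 now; Bob offers that and keeps 0.02.
Round 4 (Alice proposes): Bob can get 0.02 next round, worth 0.74 × 0.02 = 0.0148 now, so Alice offers 0.0148, keeping 0.9852.
Round 3 (Bob proposes): Alice can get 0.9852 next round, worth 0.98 × 0.9852 = 0.965496 now. Bob offers 0.965496 and keeps 1 − 0.965496 = 0.034504.
Round 2 (Alice proposes): Bob can get 0.034504 next round, worth 0.74 × 0.034504 = 0.02553296 now, so Alice offers 0.02553296, keeping 0.97446704.
Round 1 (Bob proposes): Alice can get 0.97446704 next round, worth 0.98 × 0.97446704 = 0.9549776992 now, so Bob offers 0.9549776992, keeping 0.0450223008.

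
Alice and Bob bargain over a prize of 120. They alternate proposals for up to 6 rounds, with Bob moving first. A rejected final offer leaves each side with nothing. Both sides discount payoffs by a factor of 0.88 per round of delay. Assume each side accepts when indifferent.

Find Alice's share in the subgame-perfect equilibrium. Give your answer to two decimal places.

85.81

Round 6 (Alice proposes): rejection yields 0 for Bob; Alice offers 0 and keeps 120.
Round 5 (Bob proposes): Alice can get 120 next round, worth 0.88 × 120 = 105.6 now. Bob offers 105.6 and keeps 120 − 105.6 = 14.4.
Round 4 (Alice proposes): Bob can get 14.4 next round, worth 0.88 × 14.4 = 12.672 now, so Alice offers 12.672, keeping 107.328.
Round 3 (Bob proposes): Alice can get 107.328 next round, worth 0.88 × 107.328 = 94.44864 now; Bob offers that and keeps 25.55136.
Round 2 (Alice proposes): Bob can get 25.55136 next round, worth 0.88 × 25.55136 = 22.4851968 now. Alice offers 22.4851968 and keeps 120 − 22.4851968 = 97.5148032.
Round 1 (Bob proposes): Alice can get 97.5148032 next round, worth 0.88 × 97.5148032 = 85.813026816 now, so Bob offers 85.813026816, keeping 34.186973184.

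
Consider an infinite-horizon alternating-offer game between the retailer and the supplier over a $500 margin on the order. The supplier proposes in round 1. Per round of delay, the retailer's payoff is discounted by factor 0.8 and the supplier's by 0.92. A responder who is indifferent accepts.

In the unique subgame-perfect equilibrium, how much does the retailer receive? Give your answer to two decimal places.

In a stationary SPE each proposer offers the other exactly their discounted continuation value.
If the supplier keeps x when proposing and the retailer keeps y when proposing, then x = 500 − 0.8y and y = 500 − 0.92x.
Solving: x = 500(1 − 0.8) / (1 − 0.92·0.8) = 100 / 0.264 ≈ 378.7879.
The retailer gets 500 − 378.7879 ≈ 121.2121.

121.21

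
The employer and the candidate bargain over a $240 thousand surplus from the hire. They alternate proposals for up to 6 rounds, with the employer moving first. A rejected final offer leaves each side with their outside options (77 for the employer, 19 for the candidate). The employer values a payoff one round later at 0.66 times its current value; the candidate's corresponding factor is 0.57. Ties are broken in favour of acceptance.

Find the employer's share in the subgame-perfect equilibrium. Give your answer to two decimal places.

Round 6 (the candidate proposes): the employer gets 77 if talks fail, so the candidate offers 77 and keeps 163.
Round 5 (the employer proposes): the candidate can get 163 next round, worth 0.57 × 163 = 92.91 now, so the employer offers 92.91, keeping 147.09.
Round 4 (the candidate proposes): the employer can get 147.09 next round, worth 0.66 × 147.09 = 97.0794 now; the candidate offers that and keeps 142.9206.
Round 3 (the employer proposes): the candidate can get 142.9206 next round, worth 0.57 × 142.9206 = 81.464742 now; the employer offers that and keeps 158.535258.
Round 2 (the candidate proposes): the employer can get 158.535258 next round, worth 0.66 × 158.535258 = 104.63327028 now. The candidate offers 104.63327028 and keeps 240 − 104.63327028 = 135.36672972.
Round 1 (the employer proposes): the candidate can get 135.36672972 next round, worth 0.57 × 135.36672972 = 77.1590359404 now; the employer offers that and keeps 162.8409640596.

162.84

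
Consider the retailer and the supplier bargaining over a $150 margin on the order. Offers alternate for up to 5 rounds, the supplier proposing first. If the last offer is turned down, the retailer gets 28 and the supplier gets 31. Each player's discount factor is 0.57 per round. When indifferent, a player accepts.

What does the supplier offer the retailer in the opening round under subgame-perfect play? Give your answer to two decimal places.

Round 5 (the supplier proposes): the retailer gets 28 if talks fail, so the supplier offers 28 and keeps 122.
Round 4 (the retailer proposes): the supplier can get 122 next round, worth 0.57 × 122 = 69.54 now; the retailer offers that and keeps 80.46.
Round 3 (the supplier proposes): the retailer can get 80.46 next round, worth 0.57 × 80.46 = 45.8622 now; the supplier offers that and keeps 104.1378.
Round 2 (the retailer proposes): the supplier can get 104.1378 next round, worth 0.57 × 104.1378 = 59.358546 now, so the retailer offers 59.358546, keeping 90.641454.
Round 1 (the supplier proposes): the retailer can get 90.641454 next round, worth 0.57 × 90.641454 = 51.66562878 now. The supplier offers 51.66562878 and keeps 150 − 51.66562878 = 98.33437122.

51.67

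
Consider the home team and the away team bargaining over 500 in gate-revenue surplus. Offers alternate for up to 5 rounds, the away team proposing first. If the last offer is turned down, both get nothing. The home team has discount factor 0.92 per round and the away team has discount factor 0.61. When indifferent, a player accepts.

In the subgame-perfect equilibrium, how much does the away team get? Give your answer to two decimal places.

219.92

Round 5 (the away team proposes): the home team will accept anything ≥ 0, so the away team offers 0 and keeps 500.
Round 4 (the home team proposes): the away team can get 500 next round, worth 0.61 × 500 = 305 now. The home team offers 305 and keeps 500 − 305 = 195.
Round 3 (the away team proposes): the home team can get 195 next round, worth 0.92 × 195 = 179.4 now, so the away team offers 179.4, keeping 320.6.
Round 2 (the home team proposes): the away team can get 320.6 next round, worth 0.61 × 320.6 = 195.566 now. The home team offers 195.566 and keeps 500 − 195.566 = 304.434.
Round 1 (the away team proposes): the home team can get 304.434 next round, worth 0.92 × 304.434 = 280.07928 now. The away team offers 280.07928 and keeps 500 − 280.07928 = 219.92072.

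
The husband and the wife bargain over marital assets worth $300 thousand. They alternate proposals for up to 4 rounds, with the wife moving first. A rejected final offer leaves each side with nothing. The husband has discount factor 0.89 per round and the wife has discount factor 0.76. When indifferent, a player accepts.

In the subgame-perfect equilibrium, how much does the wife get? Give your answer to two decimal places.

55.32

Round 4 (the husband proposes): rejection yields 0 for the wife; the husband offers 0 and keeps 300.
Round 3 (the wife proposes): the husband can get 300 next round, worth 0.89 × 300 = 267 now, so the wife offers 267, keeping 33.
Round 2 (the husband proposes): the wife can get 33 next round, worth 0.76 × 33 = 25.08 now, so the husband offers 25.08, keeping 274.92.
Round 1 (the wife proposes): the husband can get 274.92 next round, worth 0.89 × 274.92 = 244.6788 now, so the wife offers 244.6788, keeping 55.3212.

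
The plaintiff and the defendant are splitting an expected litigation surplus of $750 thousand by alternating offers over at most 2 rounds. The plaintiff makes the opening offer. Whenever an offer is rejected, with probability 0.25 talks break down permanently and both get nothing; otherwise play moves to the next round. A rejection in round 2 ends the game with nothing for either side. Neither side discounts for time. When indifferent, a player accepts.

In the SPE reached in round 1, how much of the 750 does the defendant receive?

Round 2 (the defendant proposes): the plaintiff will accept anything ≥ 0, so the defendant offers 0 and keeps 750.
Round 1 (the plaintiff proposes): rejecting gives the defendant an expected 0.75 × 750 = 562.5, so the plaintiff offers 562.5, keeping 187.5.

562.5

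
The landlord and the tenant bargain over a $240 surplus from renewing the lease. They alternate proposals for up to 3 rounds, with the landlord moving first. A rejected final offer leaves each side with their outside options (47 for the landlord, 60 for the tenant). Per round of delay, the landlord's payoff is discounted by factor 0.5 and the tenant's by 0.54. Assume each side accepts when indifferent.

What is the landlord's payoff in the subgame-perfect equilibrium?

159

Round 3 (the landlord proposes): the tenant gets 60 if talks fail, so the landlord offers 60 and keeps 180.
Round 2 (the tenant proposes): the landlord can get 180 next round, worth 0.5 × 180 = 90 now. The tenant offers 90 and keeps 240 − 90 = 150.
Round 1 (the landlord proposes): the tenant can get 150 next round, worth 0.54 × 150 = 81 now. The landlord offers 81 and keeps 240 − 81 = 159.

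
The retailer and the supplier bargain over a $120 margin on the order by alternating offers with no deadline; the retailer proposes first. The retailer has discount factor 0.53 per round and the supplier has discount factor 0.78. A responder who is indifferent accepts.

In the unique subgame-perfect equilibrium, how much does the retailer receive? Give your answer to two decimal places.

45.01

In a stationary SPE each proposer offers the other exactly their discounted continuation value.
If the retailer keeps x when proposing and the supplier keeps y when proposing, then x = 120 − 0.78y and y = 120 − 0.53x.
Solving: x = 120(1 − 0.78) / (1 − 0.53·0.78) = 26.4 / 0.5866 ≈ 45.0051.
The supplier gets 120 − 45.0051 ≈ 74.9949.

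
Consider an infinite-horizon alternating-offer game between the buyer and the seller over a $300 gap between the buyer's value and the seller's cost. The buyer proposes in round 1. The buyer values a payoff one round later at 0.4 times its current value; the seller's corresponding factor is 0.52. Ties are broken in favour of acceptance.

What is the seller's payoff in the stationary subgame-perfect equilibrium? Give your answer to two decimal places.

118.18

When the buyer proposes, the seller accepts any offer worth at least 0.52 times what the seller would get by proposing next round; and vice versa.
This gives x = 300 − 0.52y and y = 300 − 0.4x, where x and y are each side's share when it proposes.
Hence (1 − 0.52·0.4)x = 300(1 − 0.52), i.e. 0.792·x = 144.
x ≈ 181.8182; the seller's share is 300 − x ≈ 118.1818.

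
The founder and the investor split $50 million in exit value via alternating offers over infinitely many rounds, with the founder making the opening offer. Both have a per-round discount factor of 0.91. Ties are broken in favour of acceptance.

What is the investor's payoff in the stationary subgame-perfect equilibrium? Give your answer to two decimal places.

In a stationary SPE each proposer offers the other exactly their discounted continuation value.
If the founder keeps x when proposing and the investor keeps y when proposing, then x = 50 − 0.91y and y = 50 − 0.91x.
Solving: x = 50(1 − 0.91) / (1 − 0.91·0.91) = 4.5 / 0.1719 ≈ 26.1780.
The investor gets 50 − 26.1780 ≈ 23.8220.

23.82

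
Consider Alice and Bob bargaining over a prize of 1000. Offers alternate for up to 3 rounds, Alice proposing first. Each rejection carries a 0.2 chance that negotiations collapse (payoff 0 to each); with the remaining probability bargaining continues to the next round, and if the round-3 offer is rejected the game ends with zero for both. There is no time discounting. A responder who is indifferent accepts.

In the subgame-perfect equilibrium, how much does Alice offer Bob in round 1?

160

By backward induction:
Round 3 (Alice proposes): Bob will accept anything ≥ 0, so Alice offers 0 and keeps 1000.
Round 2 (Bob proposes): rejecting gives Alice an expected 0.8 × 1000 = 800; Bob offers that and keeps 200.
Round 1 (Alice proposes): rejecting gives Bob an expected 0.8 × 200 = 160; Alice offers that and keeps 840.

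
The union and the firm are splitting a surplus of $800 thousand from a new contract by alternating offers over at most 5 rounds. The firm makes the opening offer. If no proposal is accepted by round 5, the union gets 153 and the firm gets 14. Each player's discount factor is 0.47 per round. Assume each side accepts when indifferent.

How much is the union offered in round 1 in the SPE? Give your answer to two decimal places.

250.77

Round 5 (the firm proposes): the union gets 153 if talks fail, so the firm offers 153 and keeps 647.
Round 4 (the union proposes): the firm can get 647 next round, worth 0.47 × 647 = 304.09 now; the union offers that and keeps 495.91.
Round 3 (the firm proposes): the union can get 495.91 next round, worth 0.47 × 495.91 = 233.0777 now. The firm offers 233.0777 and keeps 800 − 233.0777 = 566.9223.
Round 2 (the union proposes): the firm can get 566.9223 next round, worth 0.47 × 566.9223 = 266.453481 now. The union offers 266.453481 and keeps 800 − 266.453481 = 533.546519.
Round 1 (the firm proposes): the union can get 533.546519 next round, worth 0.47 × 533.546519 = 250.76686393 now, so the firm offers 250.76686393, keeping 549.23313607.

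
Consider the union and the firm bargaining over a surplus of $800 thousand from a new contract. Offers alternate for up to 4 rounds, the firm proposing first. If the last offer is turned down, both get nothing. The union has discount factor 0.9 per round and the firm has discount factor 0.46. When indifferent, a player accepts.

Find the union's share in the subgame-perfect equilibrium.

686.88

Round 4 (the union proposes): the firm will accept anything ≥ 0, so the union offers 0 and keeps 800.
Round 3 (the firm proposes): the union can get 800 next round, worth 0.9 × 800 = 720 now; the firm offers that and keeps 80.
Round 2 (the union proposes): the firm can get 80 next round, worth 0.46 × 80 = 36.8 now; the union offers that and keeps 763.2.
Round 1 (the firm proposes): the union can get 763.2 next round, worth 0.9 × 763.2 = 686.88 now. The firm offers 686.88 and keeps 800 − 686.88 = 113.12.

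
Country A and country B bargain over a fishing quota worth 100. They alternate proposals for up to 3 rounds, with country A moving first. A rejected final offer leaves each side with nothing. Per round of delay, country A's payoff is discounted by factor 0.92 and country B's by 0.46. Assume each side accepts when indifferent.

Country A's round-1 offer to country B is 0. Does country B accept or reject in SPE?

Round 3 (country A proposes): country B will accept anything ≥ 0, so country A offers 0 and keeps 100.
Round 2 (country B proposes): country A can get 100 next round, worth 0.92 × 100 = 92 now. Country B offers 92 and keeps 100 − 92 = 8.
So by rejecting in round 1, country B gets 8 next round, worth 0.46 × 8 = 3.68 now.
Offer 0 < 3.68, so country B rejects.

Reject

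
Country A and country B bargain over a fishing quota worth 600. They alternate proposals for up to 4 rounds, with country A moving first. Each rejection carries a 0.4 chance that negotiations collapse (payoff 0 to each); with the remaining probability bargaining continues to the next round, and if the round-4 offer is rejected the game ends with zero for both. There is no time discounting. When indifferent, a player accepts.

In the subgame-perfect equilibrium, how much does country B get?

Round 4 (country B proposes): country A will accept anything ≥ 0, so country B offers 0 and keeps 600.
Round 3 (country A proposes): rejecting gives country B an expected 0.6 × 600 = 360; country A offers that and keeps 240.
Round 2 (country B proposes): rejecting gives country A an expected 0.6 × 240 = 144; country B offers that and keeps 456.
Round 1 (country A proposes): rejecting gives country B an expected 0.6 × 456 = 273.6, so country A offers 273.6, keeping 326.4.

273.6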